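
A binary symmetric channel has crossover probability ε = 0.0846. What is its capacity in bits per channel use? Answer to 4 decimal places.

0.5818 bits

Binary symmetric channel: C = 1 − h₂(ε) where h₂ is the binary entropy function.
h₂(0.0846) = −0.0846·log₂0.0846 − 0.9154·log₂0.9154 = 0.4182.
C = 1 − 0.4182 = 0.5818 bits per channel use.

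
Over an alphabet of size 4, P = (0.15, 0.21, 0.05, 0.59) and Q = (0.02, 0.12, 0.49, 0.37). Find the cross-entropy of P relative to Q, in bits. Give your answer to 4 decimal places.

H(P,Q) = −Σ p·log₂ q.
  −0.15·log₂(0.02) = 0.84658
  −0.21·log₂(0.12) = 0.64237
  −0.05·log₂(0.49) = 0.05146
  −0.59·log₂(0.37) = 0.84630
H(P,Q) = 2.3867 bits.

2.3867 bits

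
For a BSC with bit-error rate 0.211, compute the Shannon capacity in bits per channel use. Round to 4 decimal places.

0.2566 bits

Binary symmetric channel: C = 1 − h₂(ε) where h₂ is the binary entropy function.
h₂(0.211) = −0.211·log₂0.211 − 0.789·log₂0.789 = 0.7434.
C = 1 − 0.7434 = 0.2566 bits per channel use.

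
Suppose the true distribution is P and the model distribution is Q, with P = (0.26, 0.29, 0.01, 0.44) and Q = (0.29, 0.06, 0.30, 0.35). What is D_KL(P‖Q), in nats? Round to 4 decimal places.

0.4952 nats

D(P‖Q) = Σ p·ln(p/q).
  0.26·ln(0.26/0.29) = -0.02839
  0.29·ln(0.29/0.06) = 0.45691
  0.01·ln(0.01/0.30) = -0.03401
  0.44·ln(0.44/0.35) = 0.10069
D(P‖Q) = 0.4952 nats.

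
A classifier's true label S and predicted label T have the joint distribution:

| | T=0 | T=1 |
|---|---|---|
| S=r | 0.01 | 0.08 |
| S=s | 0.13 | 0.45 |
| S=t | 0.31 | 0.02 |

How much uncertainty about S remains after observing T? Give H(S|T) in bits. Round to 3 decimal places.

0.903 bits

Chain rule: H(S|T) = H(S,T) − H(T).
Marginals: p(S) = (0.0900, 0.5800, 0.3300), p(T) = (0.4500, 0.5500).
H(S,T) = 1.8957 bits; H(T) = 0.9928 bits.
H(S|T) = 1.8957 − 0.9928 = 0.903 bits.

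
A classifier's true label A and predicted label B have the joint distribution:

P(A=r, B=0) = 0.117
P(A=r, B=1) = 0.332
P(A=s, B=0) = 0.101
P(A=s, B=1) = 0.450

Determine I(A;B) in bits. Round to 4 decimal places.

0.0062 bits

Marginals: p(A) = (0.4490, 0.5510), p(B) = (0.2180, 0.7820).
I(A;B) = Σ p(x,y)·log₂[p(x,y)/(p(x)p(y))].
  (r,0): 0.117·log₂(1.1953) = 0.03011
  (r,1): 0.332·log₂(0.9456) = -0.02682
  (s,0): 0.101·log₂(0.8408) = -0.02526
  (s,1): 0.450·log₂(1.0444) = 0.02818
Sum = 0.0062 bits.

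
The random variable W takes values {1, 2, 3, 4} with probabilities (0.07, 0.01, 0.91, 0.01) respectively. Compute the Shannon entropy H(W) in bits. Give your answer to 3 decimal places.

H(W) = −Σ p·log₂ p.
  −(0.07)·log₂(0.07) = 0.2686
  −(0.01)·log₂(0.01) = 0.0664
  −(0.91)·log₂(0.91) = 0.1238
  −(0.01)·log₂(0.01) = 0.0664
Sum: 0.2686 + 0.0664 + 0.1238 + 0.0664 = 0.525 bits.

0.525 bits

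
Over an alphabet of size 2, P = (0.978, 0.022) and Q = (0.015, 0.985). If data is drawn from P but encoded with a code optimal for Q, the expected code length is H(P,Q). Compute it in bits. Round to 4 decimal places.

5.9261 bits

H(P,Q) = −Σ p·log₂ q.
  −0.978·log₂(0.015) = 5.92560
  −0.022·log₂(0.985) = 0.00048
H(P,Q) = 5.9261 bits.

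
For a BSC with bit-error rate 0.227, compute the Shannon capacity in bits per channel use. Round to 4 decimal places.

0.2273 bits

Binary symmetric channel: C = 1 − h₂(ε) where h₂ is the binary entropy function.
h₂(0.227) = −0.227·log₂0.227 − 0.773·log₂0.773 = 0.7727.
C = 1 − 0.7727 = 0.2273 bits per channel use.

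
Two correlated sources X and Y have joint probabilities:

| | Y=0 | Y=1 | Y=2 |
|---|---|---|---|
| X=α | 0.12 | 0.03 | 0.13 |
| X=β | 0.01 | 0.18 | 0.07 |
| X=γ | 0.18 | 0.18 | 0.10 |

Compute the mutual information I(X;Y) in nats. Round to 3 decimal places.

0.142 nats

Marginals: p(X) = (0.2800, 0.2600, 0.4600), p(Y) = (0.3100, 0.3900, 0.3000).
I(X;Y) = Σ p(x,y)·ln[p(x,y)/(p(x)p(y))].
  (α,0): 0.12·ln(1.3825) = 0.0389
  (α,1): 0.03·ln(0.2747) = -0.0388
  (α,2): 0.13·ln(1.5476) = 0.0568
  (β,0): 0.01·ln(0.1241) = -0.0209
  (β,1): 0.18·ln(1.7751) = 0.1033
  (β,2): 0.07·ln(0.8974) = -0.0076
  (γ,0): 0.18·ln(1.2623) = 0.0419
  (γ,1): 0.18·ln(1.0033) = 0.0006
  (γ,2): 0.10·ln(0.7246) = -0.0322
Sum = 0.142 nats.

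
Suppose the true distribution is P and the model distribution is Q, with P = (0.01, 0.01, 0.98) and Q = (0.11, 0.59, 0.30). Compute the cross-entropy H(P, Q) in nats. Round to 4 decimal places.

H(P,Q) = −Σ p·ln q.
  −0.01·ln(0.11) = 0.02207
  −0.01·ln(0.59) = 0.00528
  −0.98·ln(0.30) = 1.17989
H(P,Q) = 1.2072 nats.

1.2072 nats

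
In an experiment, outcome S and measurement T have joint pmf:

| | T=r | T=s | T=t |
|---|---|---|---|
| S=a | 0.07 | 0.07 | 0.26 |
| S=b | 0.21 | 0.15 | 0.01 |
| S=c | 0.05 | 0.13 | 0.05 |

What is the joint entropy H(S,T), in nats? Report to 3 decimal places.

1.946 nats

H(S,T) = −Σ p(x,y)·ln p(x,y) over all 9 cells.
  cell (a,r): −0.07·ln0.07 = 0.1861
  cell (a,s): −0.07·ln0.07 = 0.1861
  cell (a,t): −0.26·ln0.26 = 0.3502
  cell (b,r): −0.21·ln0.21 = 0.3277
  cell (b,s): −0.15·ln0.15 = 0.2846
  cell (b,t): −0.01·ln0.01 = 0.0461
  cell (c,r): −0.05·ln0.05 = 0.1498
  cell (c,s): −0.13·ln0.13 = 0.2652
  cell (c,t): −0.05·ln0.05 = 0.1498
Sum = 1.946 nats.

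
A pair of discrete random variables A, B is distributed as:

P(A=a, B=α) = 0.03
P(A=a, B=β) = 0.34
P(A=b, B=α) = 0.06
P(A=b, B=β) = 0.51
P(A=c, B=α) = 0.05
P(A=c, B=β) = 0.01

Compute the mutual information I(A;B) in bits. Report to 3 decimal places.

Marginals: p(A) = (0.3700, 0.5700, 0.0600), p(B) = (0.1400, 0.8600).
I(A;B) = Σ p(x,y)·log₂[p(x,y)/(p(x)p(y))].
  (a,α): 0.03·log₂(0.5792) = -0.0236
  (a,β): 0.34·log₂(1.0685) = 0.0325
  (b,α): 0.06·log₂(0.7519) = -0.0247
  (b,β): 0.51·log₂(1.0404) = 0.0291
  (c,α): 0.05·log₂(5.9524) = 0.1287
  (c,β): 0.01·log₂(0.1938) = -0.0237
Sum = 0.118 bits.

0.118 bits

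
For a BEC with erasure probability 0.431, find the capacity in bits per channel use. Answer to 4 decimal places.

0.5690 bits

Binary erasure channel: capacity C = 1 − ε.
C = 1 − 0.431 = 0.5690 bits per channel use.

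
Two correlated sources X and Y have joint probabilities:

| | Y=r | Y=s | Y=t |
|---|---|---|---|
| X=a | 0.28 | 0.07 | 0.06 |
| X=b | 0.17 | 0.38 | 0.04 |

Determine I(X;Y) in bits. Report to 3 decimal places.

Marginals: p(X) = (0.4100, 0.5900), p(Y) = (0.4500, 0.4500, 0.1000).
I(X;Y) = H(X) + H(Y) − H(X,Y).
H(X) = 0.9765, H(Y) = 1.3690, H(X,Y) = 2.1771.
I(X;Y) = 0.9765 + 1.3690 − 2.1771 = 0.168 bits.

0.168 bits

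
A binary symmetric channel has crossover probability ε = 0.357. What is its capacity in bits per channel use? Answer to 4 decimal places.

Binary symmetric channel: C = 1 − h₂(ε) where h₂ is the binary entropy function.
h₂(0.357) = −0.357·log₂0.357 − 0.643·log₂0.643 = 0.9402.
C = 1 − 0.9402 = 0.0598 bits per channel use.

0.0598 bits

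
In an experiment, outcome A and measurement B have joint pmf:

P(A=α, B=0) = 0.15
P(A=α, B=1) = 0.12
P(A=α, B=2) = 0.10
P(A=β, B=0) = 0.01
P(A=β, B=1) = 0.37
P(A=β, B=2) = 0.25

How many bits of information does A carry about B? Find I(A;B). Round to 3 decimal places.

0.201 bits

Marginals: p(A) = (0.3700, 0.6300), p(B) = (0.1600, 0.4900, 0.3500).
I(A;B) = Σ p(x,y)·log₂[p(x,y)/(p(x)p(y))].
  (α,0): 0.15·log₂(2.5338) = 0.2012
  (α,1): 0.12·log₂(0.6619) = -0.0714
  (α,2): 0.10·log₂(0.7722) = -0.0373
  (β,0): 0.01·log₂(0.0992) = -0.0333
  (β,1): 0.37·log₂(1.1986) = 0.0967
  (β,2): 0.25·log₂(1.1338) = 0.0453
Sum = 0.201 bits.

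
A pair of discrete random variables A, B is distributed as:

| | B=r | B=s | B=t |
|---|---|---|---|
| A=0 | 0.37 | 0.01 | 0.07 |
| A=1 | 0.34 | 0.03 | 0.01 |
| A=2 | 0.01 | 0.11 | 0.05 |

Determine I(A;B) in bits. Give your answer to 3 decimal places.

0.372 bits

Marginals: p(A) = (0.4500, 0.3800, 0.1700), p(B) = (0.7200, 0.1500, 0.1300).
I(A;B) = Σ p(x,y)·log₂[p(x,y)/(p(x)p(y))].
  (0,r): 0.37·log₂(1.1420) = 0.0709
  (0,s): 0.01·log₂(0.1481) = -0.0275
  (0,t): 0.07·log₂(1.1966) = 0.0181
  (1,r): 0.34·log₂(1.2427) = 0.1066
  (1,s): 0.03·log₂(0.5263) = -0.0278
  (1,t): 0.01·log₂(0.2024) = -0.0230
  (2,r): 0.01·log₂(0.0817) = -0.0361
  (2,s): 0.11·log₂(4.3137) = 0.2320
  (2,t): 0.05·log₂(2.2624) = 0.0589
Sum = 0.372 bits.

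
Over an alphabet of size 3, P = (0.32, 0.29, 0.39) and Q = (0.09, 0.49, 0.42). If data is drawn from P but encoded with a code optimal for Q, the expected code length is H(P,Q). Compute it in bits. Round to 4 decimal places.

1.8982 bits

H(P,Q) = −Σ p·log₂ q.
  −0.32·log₂(0.09) = 1.11166
  −0.29·log₂(0.49) = 0.29845
  −0.39·log₂(0.42) = 0.48810
H(P,Q) = 1.8982 bits.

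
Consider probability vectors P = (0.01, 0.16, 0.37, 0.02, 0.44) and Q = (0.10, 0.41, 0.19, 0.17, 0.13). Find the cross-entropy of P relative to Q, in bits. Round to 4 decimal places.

2.4718 bits

H(P,Q) = −Σ p·log₂ q.
  −0.01·log₂(0.10) = 0.03322
  −0.16·log₂(0.41) = 0.20581
  −0.37·log₂(0.19) = 0.88649
  −0.02·log₂(0.17) = 0.05113
  −0.44·log₂(0.13) = 1.29510
H(P,Q) = 2.4718 bits.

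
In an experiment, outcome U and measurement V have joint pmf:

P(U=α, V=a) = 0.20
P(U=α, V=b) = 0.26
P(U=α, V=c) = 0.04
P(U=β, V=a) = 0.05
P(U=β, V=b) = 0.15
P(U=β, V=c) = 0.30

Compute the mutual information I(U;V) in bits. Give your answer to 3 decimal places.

0.253 bits

Marginals: p(U) = (0.5000, 0.5000), p(V) = (0.2500, 0.4100, 0.3400).
I(U;V) = H(U) + H(V) − H(U,V).
H(U) = 1.0000, H(V) = 1.5566, H(U,V) = 2.3032.
I(U;V) = 1.0000 + 1.5566 − 2.3032 = 0.253 bits.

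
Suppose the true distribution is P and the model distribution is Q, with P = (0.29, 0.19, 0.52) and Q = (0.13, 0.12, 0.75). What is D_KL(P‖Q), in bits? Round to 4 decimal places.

D(P‖Q) = Σ p·log₂(p/q).
  0.29·log₂(0.29/0.13) = 0.33569
  0.19·log₂(0.19/0.12) = 0.12596
  0.52·log₂(0.52/0.75) = -0.27476
D(P‖Q) = 0.1869 bits.

0.1869 bits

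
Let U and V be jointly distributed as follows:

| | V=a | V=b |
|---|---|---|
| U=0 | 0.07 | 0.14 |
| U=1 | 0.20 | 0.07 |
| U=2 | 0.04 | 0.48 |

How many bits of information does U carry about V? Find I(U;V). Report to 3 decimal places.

0.274 bits

Marginals: p(U) = (0.2100, 0.2700, 0.5200), p(V) = (0.3100, 0.6900).
I(U;V) = H(U) + H(V) − H(U,V).
H(U) = 1.4734, H(V) = 0.8932, H(U,V) = 2.0926.
I(U;V) = 1.4734 + 0.8932 − 2.0926 = 0.274 bits.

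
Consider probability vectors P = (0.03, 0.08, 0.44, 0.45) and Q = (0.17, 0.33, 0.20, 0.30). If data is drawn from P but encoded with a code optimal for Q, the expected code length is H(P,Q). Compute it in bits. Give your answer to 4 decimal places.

2.0079 bits

H(P,Q) = −Σ p·log₂ q.
  −0.03·log₂(0.17) = 0.07669
  −0.08·log₂(0.33) = 0.12796
  −0.44·log₂(0.20) = 1.02165
  −0.45·log₂(0.30) = 0.78163
H(P,Q) = 2.0079 bits.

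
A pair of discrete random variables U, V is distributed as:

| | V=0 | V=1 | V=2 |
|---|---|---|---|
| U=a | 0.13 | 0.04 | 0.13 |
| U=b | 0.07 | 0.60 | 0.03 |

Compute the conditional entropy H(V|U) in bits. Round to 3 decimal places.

Marginals: p(U) = (0.3000, 0.7000), p(V) = (0.2000, 0.6400, 0.1600).
H(V|U) = Σ p(U) · H(V|U=·).
  U=a: p=0.3000, H(V|U=a) = 1.4332
  U=b: p=0.7000, H(V|U=b) = 0.7176
Weighted sum = 0.932 bits.

0.932 bits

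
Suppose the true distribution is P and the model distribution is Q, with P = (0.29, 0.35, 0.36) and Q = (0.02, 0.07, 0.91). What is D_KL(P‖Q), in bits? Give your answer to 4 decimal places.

D(P‖Q) = Σ p·log₂(p/q).
  0.29·log₂(0.29/0.02) = 1.11881
  0.35·log₂(0.35/0.07) = 0.81267
  0.36·log₂(0.36/0.91) = -0.48163
D(P‖Q) = 1.4499 bits.

1.4499 bits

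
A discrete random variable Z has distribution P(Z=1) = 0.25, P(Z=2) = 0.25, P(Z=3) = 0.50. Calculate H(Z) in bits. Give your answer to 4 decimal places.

H(Z) = −Σ p·log₂ p.
  −(0.25)·log₂(0.25) = 0.50000
  −(0.25)·log₂(0.25) = 0.50000
  −(0.50)·log₂(0.50) = 0.50000
Sum: 0.50000 + 0.50000 + 0.50000 = 1.5000 bits.

1.5000 bits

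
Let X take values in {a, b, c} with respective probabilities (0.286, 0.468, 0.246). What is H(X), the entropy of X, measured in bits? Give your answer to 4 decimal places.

1.5269 bits

H(X) = −Σ p·log₂ p.
  −(0.286)·log₂(0.286) = 0.51649
  −(0.468)·log₂(0.468) = 0.51266
  −(0.246)·log₂(0.246) = 0.49772
Sum: 0.51649 + 0.51266 + 0.49772 = 1.5269 bits.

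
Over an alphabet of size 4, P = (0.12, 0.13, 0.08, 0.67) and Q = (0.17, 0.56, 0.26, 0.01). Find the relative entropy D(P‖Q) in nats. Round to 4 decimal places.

D(P‖Q) = Σ p·ln(p/q).
  0.12·ln(0.12/0.17) = -0.04180
  0.13·ln(0.13/0.56) = -0.18985
  0.08·ln(0.08/0.26) = -0.09429
  0.67·ln(0.67/0.01) = 2.81714
D(P‖Q) = 2.4912 nats.

2.4912 nats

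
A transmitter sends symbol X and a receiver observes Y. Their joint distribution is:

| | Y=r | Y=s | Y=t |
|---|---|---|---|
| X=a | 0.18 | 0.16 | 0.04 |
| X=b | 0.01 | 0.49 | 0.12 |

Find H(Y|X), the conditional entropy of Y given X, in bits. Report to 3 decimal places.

Chain rule: H(Y|X) = H(X,Y) − H(X).
Marginals: p(X) = (0.3800, 0.6200), p(Y) = (0.1900, 0.6500, 0.1600).
H(X,Y) = 1.9919 bits; H(X) = 0.9580 bits.
H(Y|X) = 1.9919 − 0.9580 = 1.034 bits.

1.034 bits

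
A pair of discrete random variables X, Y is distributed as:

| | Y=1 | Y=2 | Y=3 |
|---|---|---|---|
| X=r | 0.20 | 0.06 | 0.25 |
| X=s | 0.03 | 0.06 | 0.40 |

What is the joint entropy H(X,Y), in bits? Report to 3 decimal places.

2.132 bits

H(X,Y) = −Σ p(x,y)·log₂ p(x,y) over all 6 cells.
  cell (r,1): −0.20·log₂0.20 = 0.4644
  cell (r,2): −0.06·log₂0.06 = 0.2435
  cell (r,3): −0.25·log₂0.25 = 0.5000
  cell (s,1): −0.03·log₂0.03 = 0.1518
  cell (s,2): −0.06·log₂0.06 = 0.2435
  cell (s,3): −0.40·log₂0.40 = 0.5288
Sum = 2.132 bits.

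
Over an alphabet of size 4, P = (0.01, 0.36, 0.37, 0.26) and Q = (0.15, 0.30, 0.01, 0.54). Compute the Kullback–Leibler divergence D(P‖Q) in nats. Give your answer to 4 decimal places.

1.1846 nats

D(P‖Q) = Σ p·ln(p/q).
  0.01·ln(0.01/0.15) = -0.02708
  0.36·ln(0.36/0.30) = 0.06564
  0.37·ln(0.37/0.01) = 1.33604
  0.26·ln(0.26/0.54) = -0.19003
D(P‖Q) = 1.1846 nats.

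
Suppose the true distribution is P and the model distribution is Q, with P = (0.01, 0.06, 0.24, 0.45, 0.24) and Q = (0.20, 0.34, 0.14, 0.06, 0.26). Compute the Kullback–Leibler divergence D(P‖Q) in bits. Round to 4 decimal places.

1.2736 bits

D(P‖Q) = Σ p·log₂(p/q).
  0.01·log₂(0.01/0.20) = -0.04322
  0.06·log₂(0.06/0.34) = -0.15015
  0.24·log₂(0.24/0.14) = 0.18663
  0.45·log₂(0.45/0.06) = 1.30810
  0.24·log₂(0.24/0.26) = -0.02771
D(P‖Q) = 1.2736 bits.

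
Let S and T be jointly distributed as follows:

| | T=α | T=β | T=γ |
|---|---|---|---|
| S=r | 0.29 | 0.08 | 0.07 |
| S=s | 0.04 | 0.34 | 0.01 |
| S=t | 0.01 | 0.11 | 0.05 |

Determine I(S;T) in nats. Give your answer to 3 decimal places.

0.271 nats

Marginals: p(S) = (0.4400, 0.3900, 0.1700), p(T) = (0.3400, 0.5300, 0.1300).
I(S;T) = H(S) + H(T) − H(S,T).
H(S) = 1.0297, H(T) = 0.9685, H(S,T) = 1.7274.
I(S;T) = 1.0297 + 0.9685 − 1.7274 = 0.271 nats.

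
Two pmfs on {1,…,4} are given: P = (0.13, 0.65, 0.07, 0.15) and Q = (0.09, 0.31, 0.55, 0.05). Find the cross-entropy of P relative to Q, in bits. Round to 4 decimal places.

H(P,Q) = −Σ p·log₂ q.
  −0.13·log₂(0.09) = 0.45161
  −0.65·log₂(0.31) = 1.09828
  −0.07·log₂(0.55) = 0.06037
  −0.15·log₂(0.05) = 0.64829
H(P,Q) = 2.2586 bits.

2.2586 bits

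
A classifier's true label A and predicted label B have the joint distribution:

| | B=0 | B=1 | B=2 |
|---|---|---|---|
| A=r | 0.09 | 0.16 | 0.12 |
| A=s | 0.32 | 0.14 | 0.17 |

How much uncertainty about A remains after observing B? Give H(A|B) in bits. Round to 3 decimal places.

0.894 bits

Marginals: p(A) = (0.3700, 0.6300), p(B) = (0.4100, 0.3000, 0.2900).
H(A|B) = Σ p(B) · H(A|B=·).
  B=0: p=0.4100, H(A|B=0) = 0.7593
  B=1: p=0.3000, H(A|B=1) = 0.9968
  B=2: p=0.2900, H(A|B=2) = 0.9784
Weighted sum = 0.894 bits.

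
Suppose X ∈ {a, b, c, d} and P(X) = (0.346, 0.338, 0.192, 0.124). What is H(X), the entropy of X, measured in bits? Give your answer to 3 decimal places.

1.889 bits

H(X) = −Σ p·log₂ p.
  −(0.346)·log₂(0.346) = 0.5298
  −(0.338)·log₂(0.338) = 0.5289
  −(0.192)·log₂(0.192) = 0.4571
  −(0.124)·log₂(0.124) = 0.3734
Sum: 0.5298 + 0.5289 + 0.4571 + 0.3734 = 1.889 bits.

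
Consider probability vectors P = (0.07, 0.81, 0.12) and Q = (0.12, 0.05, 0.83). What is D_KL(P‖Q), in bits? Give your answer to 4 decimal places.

2.8653 bits

D(P‖Q) = Σ p·log₂(p/q).
  0.07·log₂(0.07/0.12) = -0.05443
  0.81·log₂(0.81/0.05) = 3.25452
  0.12·log₂(0.12/0.83) = -0.33481
D(P‖Q) = 2.8653 bits.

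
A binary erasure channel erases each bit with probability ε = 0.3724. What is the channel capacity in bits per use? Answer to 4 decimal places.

0.6276 bits

Binary erasure channel: capacity C = 1 − ε.
C = 1 − 0.3724 = 0.6276 bits per channel use.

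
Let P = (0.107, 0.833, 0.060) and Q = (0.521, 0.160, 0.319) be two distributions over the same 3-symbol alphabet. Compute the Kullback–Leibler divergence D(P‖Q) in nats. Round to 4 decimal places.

D(P‖Q) = Σ p·ln(p/q).
  0.107·ln(0.107/0.521) = -0.16937
  0.833·ln(0.833/0.160) = 1.37433
  0.060·ln(0.060/0.319) = -0.10025
D(P‖Q) = 1.1047 nats.

1.1047 nats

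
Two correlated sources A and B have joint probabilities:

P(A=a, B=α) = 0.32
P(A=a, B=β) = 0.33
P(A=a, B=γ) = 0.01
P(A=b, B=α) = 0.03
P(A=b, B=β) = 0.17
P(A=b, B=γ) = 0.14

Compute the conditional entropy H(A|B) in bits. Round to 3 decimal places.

Marginals: p(A) = (0.6600, 0.3400), p(B) = (0.3500, 0.5000, 0.1500).
H(A|B) = Σ p(B) · H(A|B=·).
  B=α: p=0.3500, H(A|B=α) = 0.4220
  B=β: p=0.5000, H(A|B=β) = 0.9248
  B=γ: p=0.1500, H(A|B=γ) = 0.3534
Weighted sum = 0.663 bits.

0.663 bits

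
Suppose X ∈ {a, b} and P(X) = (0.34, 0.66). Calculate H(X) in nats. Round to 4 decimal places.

0.6410 nats

H(X) = −Σ p·ln p.
  −(0.34)·ln(0.34) = 0.36680
  −(0.66)·ln(0.66) = 0.27424
Sum: 0.36680 + 0.27424 = 0.6410 nats.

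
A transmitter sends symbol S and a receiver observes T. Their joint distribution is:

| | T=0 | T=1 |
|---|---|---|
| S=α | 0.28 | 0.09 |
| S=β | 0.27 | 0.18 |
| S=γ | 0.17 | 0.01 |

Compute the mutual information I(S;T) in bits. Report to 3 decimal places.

Marginals: p(S) = (0.3700, 0.4500, 0.1800), p(T) = (0.7200, 0.2800).
I(S;T) = H(S) + H(T) − H(S,T).
H(S) = 1.4944, H(T) = 0.8555, H(S,T) = 2.2832.
I(S;T) = 1.4944 + 0.8555 − 2.2832 = 0.067 bits.

0.067 bits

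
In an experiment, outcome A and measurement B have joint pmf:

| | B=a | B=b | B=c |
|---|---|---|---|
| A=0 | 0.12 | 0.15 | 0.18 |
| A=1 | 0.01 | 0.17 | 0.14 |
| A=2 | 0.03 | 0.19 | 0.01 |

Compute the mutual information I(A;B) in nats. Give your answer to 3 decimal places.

0.127 nats

Marginals: p(A) = (0.4500, 0.3200, 0.2300), p(B) = (0.1600, 0.5100, 0.3300).
I(A;B) = Σ p(x,y)·ln[p(x,y)/(p(x)p(y))].
  (0,a): 0.12·ln(1.6667) = 0.0613
  (0,b): 0.15·ln(0.6536) = -0.0638
  (0,c): 0.18·ln(1.2121) = 0.0346
  (1,a): 0.01·ln(0.1953) = -0.0163
  (1,b): 0.17·ln(1.0417) = 0.0069
  (1,c): 0.14·ln(1.3258) = 0.0395
  (2,a): 0.03·ln(0.8152) = -0.0061
  (2,b): 0.19·ln(1.6198) = 0.0916
  (2,c): 0.01·ln(0.1318) = -0.0203
Sum = 0.127 nats.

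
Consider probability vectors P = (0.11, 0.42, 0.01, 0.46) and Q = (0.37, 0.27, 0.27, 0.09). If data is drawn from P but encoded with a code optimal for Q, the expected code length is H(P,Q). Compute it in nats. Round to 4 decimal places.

H(P,Q) = −Σ p·ln q.
  −0.11·ln(0.37) = 0.10937
  −0.42·ln(0.27) = 0.54992
  −0.01·ln(0.27) = 0.01309
  −0.46·ln(0.09) = 1.10765
H(P,Q) = 1.7800 nats.

1.7800 nats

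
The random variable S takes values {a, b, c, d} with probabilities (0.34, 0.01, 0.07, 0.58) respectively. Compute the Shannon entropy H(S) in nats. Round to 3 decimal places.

0.915 nats

H(S) = −Σ p·ln p.
  −(0.34)·ln(0.34) = 0.3668
  −(0.01)·ln(0.01) = 0.0461
  −(0.07)·ln(0.07) = 0.1861
  −(0.58)·ln(0.58) = 0.3159
Sum: 0.3668 + 0.0461 + 0.1861 + 0.3159 = 0.915 nats.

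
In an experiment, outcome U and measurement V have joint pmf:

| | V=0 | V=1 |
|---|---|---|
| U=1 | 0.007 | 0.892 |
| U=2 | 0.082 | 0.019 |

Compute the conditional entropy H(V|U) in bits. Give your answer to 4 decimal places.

Chain rule: H(V|U) = H(U,V) − H(U).
Marginals: p(U) = (0.8990, 0.1010), p(V) = (0.0890, 0.9110).
H(U,V) = 0.6017 bits; H(U) = 0.4722 bits.
H(V|U) = 0.6017 − 0.4722 = 0.1295 bits.

0.1295 bits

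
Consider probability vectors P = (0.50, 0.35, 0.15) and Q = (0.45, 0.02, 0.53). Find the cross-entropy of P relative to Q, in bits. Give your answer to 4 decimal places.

H(P,Q) = −Σ p·log₂ q.
  −0.50·log₂(0.45) = 0.57600
  −0.35·log₂(0.02) = 1.97535
  −0.15·log₂(0.53) = 0.13739
H(P,Q) = 2.6887 bits.

2.6887 bits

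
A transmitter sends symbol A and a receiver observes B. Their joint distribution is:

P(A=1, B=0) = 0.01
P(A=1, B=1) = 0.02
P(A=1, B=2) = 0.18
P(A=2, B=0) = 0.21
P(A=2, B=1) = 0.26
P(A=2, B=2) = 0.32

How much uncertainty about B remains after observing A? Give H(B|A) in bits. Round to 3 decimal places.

1.387 bits

Chain rule: H(B|A) = H(A,B) − H(A).
Marginals: p(A) = (0.2100, 0.7900), p(B) = (0.2200, 0.2800, 0.5000).
H(A,B) = 2.1288 bits; H(A) = 0.7415 bits.
H(B|A) = 2.1288 − 0.7415 = 1.387 bits.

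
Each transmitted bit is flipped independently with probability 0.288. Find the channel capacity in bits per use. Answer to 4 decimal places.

Binary symmetric channel: C = 1 − h₂(ε) where h₂ is the binary entropy function.
h₂(0.288) = −0.288·log₂0.288 − 0.712·log₂0.712 = 0.8661.
C = 1 − 0.8661 = 0.1339 bits per channel use.

0.1339 bits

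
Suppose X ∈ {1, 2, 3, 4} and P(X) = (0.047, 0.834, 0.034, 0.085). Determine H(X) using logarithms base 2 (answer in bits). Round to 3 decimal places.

H(X) = −Σ p·log₂ p.
  −(0.047)·log₂(0.047) = 0.2073
  −(0.834)·log₂(0.834) = 0.2184
  −(0.034)·log₂(0.034) = 0.1659
  −(0.085)·log₂(0.085) = 0.3023
Sum: 0.2073 + 0.2184 + 0.1659 + 0.3023 = 0.894 bits.

0.894 bits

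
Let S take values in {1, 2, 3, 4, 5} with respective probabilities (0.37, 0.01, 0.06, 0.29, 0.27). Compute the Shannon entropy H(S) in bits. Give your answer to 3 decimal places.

H(S) = −Σ p·log₂ p.
  −(0.37)·log₂(0.37) = 0.5307
  −(0.01)·log₂(0.01) = 0.0664
  −(0.06)·log₂(0.06) = 0.2435
  −(0.29)·log₂(0.29) = 0.5179
  −(0.27)·log₂(0.27) = 0.5100
Sum: 0.5307 + 0.0664 + 0.2435 + 0.5179 + 0.5100 = 1.869 bits.

1.869 bits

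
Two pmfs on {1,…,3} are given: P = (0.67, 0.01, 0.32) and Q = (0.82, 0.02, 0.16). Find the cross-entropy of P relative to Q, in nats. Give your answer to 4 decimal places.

H(P,Q) = −Σ p·ln q.
  −0.67·ln(0.82) = 0.13296
  −0.01·ln(0.02) = 0.03912
  −0.32·ln(0.16) = 0.58643
H(P,Q) = 0.7585 nats.

0.7585 nats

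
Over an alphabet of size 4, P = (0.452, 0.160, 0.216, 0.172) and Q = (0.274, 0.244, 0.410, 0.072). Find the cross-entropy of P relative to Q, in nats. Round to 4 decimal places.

1.4560 nats

H(P,Q) = −Σ p·ln q.
  −0.452·ln(0.274) = 0.58517
  −0.160·ln(0.244) = 0.22569
  −0.216·ln(0.410) = 0.19259
  −0.172·ln(0.072) = 0.45255
H(P,Q) = 1.4560 nats.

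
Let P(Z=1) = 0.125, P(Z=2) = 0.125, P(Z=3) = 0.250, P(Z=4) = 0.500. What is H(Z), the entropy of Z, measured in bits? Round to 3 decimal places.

1.750 bits

H(Z) = −Σ p·log₂ p.
  −(0.125)·log₂(0.125) = 0.3750
  −(0.125)·log₂(0.125) = 0.3750
  −(0.250)·log₂(0.250) = 0.5000
  −(0.500)·log₂(0.500) = 0.5000
Sum: 0.3750 + 0.3750 + 0.5000 + 0.5000 = 1.750 bits.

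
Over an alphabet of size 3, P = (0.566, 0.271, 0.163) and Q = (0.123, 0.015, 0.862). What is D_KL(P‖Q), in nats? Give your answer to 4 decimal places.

1.3768 nats

D(P‖Q) = Σ p·ln(p/q).
  0.566·ln(0.566/0.123) = 0.86395
  0.271·ln(0.271/0.015) = 0.78429
  0.163·ln(0.163/0.862) = -0.27148
D(P‖Q) = 1.3768 nats.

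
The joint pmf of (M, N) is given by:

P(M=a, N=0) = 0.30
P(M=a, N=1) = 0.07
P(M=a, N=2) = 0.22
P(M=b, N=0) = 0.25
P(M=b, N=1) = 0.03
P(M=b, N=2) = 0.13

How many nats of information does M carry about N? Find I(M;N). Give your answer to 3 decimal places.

Marginals: p(M) = (0.5900, 0.4100), p(N) = (0.5500, 0.1000, 0.3500).
I(M;N) = H(M) + H(N) − H(M,N).
H(M) = 0.6769, H(N) = 0.9265, H(M,N) = 1.5974.
I(M;N) = 0.6769 + 0.9265 − 1.5974 = 0.006 nats.

0.006 nats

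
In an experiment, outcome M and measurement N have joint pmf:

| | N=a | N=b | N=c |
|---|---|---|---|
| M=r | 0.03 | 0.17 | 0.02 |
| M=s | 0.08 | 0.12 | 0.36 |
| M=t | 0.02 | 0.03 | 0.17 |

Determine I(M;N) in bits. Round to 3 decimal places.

0.225 bits

Marginals: p(M) = (0.2200, 0.5600, 0.2200), p(N) = (0.1300, 0.3200, 0.5500).
I(M;N) = H(M) + H(N) − H(M,N).
H(M) = 1.4296, H(N) = 1.3831, H(M,N) = 2.5877.
I(M;N) = 1.4296 + 1.3831 − 2.5877 = 0.225 bits.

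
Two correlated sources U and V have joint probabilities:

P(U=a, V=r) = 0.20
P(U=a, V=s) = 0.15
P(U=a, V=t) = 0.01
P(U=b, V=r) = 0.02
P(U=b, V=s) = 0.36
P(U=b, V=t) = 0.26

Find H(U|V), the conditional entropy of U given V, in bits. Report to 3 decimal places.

Chain rule: H(U|V) = H(U,V) − H(V).
Marginals: p(U) = (0.3600, 0.6400), p(V) = (0.2200, 0.5100, 0.2700).
H(U,V) = 2.0901 bits; H(V) = 1.4860 bits.
H(U|V) = 2.0901 − 1.4860 = 0.604 bits.

0.604 bits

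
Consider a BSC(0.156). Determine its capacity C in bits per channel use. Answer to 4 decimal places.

Binary symmetric channel: C = 1 − h₂(ε) where h₂ is the binary entropy function.
h₂(0.156) = −0.156·log₂0.156 − 0.844·log₂0.844 = 0.6247.
C = 1 − 0.6247 = 0.3753 bits per channel use.

0.3753 bits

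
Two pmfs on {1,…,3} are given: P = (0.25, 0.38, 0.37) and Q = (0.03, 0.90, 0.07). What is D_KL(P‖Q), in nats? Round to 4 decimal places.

0.8185 nats

D(P‖Q) = Σ p·ln(p/q).
  0.25·ln(0.25/0.03) = 0.53007
  0.38·ln(0.38/0.90) = -0.32764
  0.37·ln(0.37/0.07) = 0.61605
D(P‖Q) = 0.8185 nats.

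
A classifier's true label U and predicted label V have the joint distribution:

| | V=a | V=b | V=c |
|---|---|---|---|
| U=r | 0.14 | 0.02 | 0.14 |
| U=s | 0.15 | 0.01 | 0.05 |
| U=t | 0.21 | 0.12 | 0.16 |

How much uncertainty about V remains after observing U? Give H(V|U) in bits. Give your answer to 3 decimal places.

1.365 bits

Marginals: p(U) = (0.3000, 0.2100, 0.4900), p(V) = (0.5000, 0.1500, 0.3500).
H(V|U) = Σ p(U) · H(V|U=·).
  U=r: p=0.3000, H(V|U=r) = 1.2867
  U=s: p=0.2100, H(V|U=s) = 1.0488
  U=t: p=0.4900, H(V|U=t) = 1.5482
Weighted sum = 1.365 bits.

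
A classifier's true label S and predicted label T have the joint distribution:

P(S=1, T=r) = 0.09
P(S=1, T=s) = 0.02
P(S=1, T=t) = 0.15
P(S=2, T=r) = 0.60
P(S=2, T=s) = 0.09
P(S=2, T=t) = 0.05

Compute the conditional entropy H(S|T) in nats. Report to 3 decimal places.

Marginals: p(S) = (0.2600, 0.7400), p(T) = (0.6900, 0.1100, 0.2000).
H(S|T) = Σ p(T) · H(S|T=·).
  T=r: p=0.6900, H(S|T=r) = 0.3872
  T=s: p=0.1100, H(S|T=s) = 0.4741
  T=t: p=0.2000, H(S|T=t) = 0.5623
Weighted sum = 0.432 nats.

0.432 nats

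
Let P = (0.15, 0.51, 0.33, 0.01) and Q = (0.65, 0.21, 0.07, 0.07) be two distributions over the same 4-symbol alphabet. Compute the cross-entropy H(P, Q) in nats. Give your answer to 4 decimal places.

1.7647 nats

H(P,Q) = −Σ p·ln q.
  −0.15·ln(0.65) = 0.06462
  −0.51·ln(0.21) = 0.79593
  −0.33·ln(0.07) = 0.87756
  −0.01·ln(0.07) = 0.02659
H(P,Q) = 1.7647 nats.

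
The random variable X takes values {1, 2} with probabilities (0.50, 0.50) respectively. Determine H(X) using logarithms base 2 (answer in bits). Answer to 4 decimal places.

1.0000 bits

H(X) = −Σ p·log₂ p.
  −(0.50)·log₂(0.50) = 0.50000
  −(0.50)·log₂(0.50) = 0.50000
Sum: 0.50000 + 0.50000 = 1.0000 bits.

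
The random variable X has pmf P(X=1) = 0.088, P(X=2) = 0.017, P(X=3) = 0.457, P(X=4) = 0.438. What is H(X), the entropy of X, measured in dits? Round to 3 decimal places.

H(X) = −Σ p·log₁₀ p.
  −(0.088)·log₁₀(0.088) = 0.0929
  −(0.017)·log₁₀(0.017) = 0.0301
  −(0.457)·log₁₀(0.457) = 0.1554
  −(0.438)·log₁₀(0.438) = 0.1570
Sum: 0.0929 + 0.0301 + 0.1554 + 0.1570 = 0.435 dits.

0.435 dits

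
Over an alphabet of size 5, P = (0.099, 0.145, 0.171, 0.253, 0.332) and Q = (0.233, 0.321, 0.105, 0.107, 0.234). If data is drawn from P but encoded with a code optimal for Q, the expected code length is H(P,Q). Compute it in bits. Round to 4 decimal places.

2.5132 bits

H(P,Q) = −Σ p·log₂ q.
  −0.099·log₂(0.233) = 0.20806
  −0.145·log₂(0.321) = 0.23771
  −0.171·log₂(0.105) = 0.55601
  −0.253·log₂(0.107) = 0.81575
  −0.332·log₂(0.234) = 0.69568
H(P,Q) = 2.5132 bits.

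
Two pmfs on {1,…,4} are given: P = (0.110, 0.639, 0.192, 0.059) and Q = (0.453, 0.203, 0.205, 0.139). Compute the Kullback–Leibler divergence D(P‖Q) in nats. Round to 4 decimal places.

D(P‖Q) = Σ p·ln(p/q).
  0.110·ln(0.110/0.453) = -0.15570
  0.639·ln(0.639/0.203) = 0.73274
  0.192·ln(0.192/0.205) = -0.01258
  0.059·ln(0.059/0.139) = -0.05056
D(P‖Q) = 0.5139 nats.

0.5139 nats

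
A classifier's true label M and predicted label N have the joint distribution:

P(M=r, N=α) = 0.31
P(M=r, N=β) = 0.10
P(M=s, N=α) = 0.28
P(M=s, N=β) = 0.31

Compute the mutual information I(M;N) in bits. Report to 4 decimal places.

0.0590 bits

Marginals: p(M) = (0.4100, 0.5900), p(N) = (0.5900, 0.4100).
I(M;N) = Σ p(x,y)·log₂[p(x,y)/(p(x)p(y))].
  (r,α): 0.31·log₂(1.2815) = 0.11094
  (r,β): 0.10·log₂(0.5949) = -0.07493
  (s,α): 0.28·log₂(0.8044) = -0.08794
  (s,β): 0.31·log₂(1.2815) = 0.11094
Sum = 0.0590 bits.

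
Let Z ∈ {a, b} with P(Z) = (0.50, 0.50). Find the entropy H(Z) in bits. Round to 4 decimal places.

1.0000 bits

H(Z) = −Σ p·log₂ p.
  −(0.50)·log₂(0.50) = 0.50000
  −(0.50)·log₂(0.50) = 0.50000
Sum: 0.50000 + 0.50000 = 1.0000 bits.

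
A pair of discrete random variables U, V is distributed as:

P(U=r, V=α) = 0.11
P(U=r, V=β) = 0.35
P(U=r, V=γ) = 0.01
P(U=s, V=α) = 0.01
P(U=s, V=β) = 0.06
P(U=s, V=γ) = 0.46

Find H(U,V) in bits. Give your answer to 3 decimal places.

1.772 bits

H(U,V) = −Σ p(x,y)·log₂ p(x,y) over all 6 cells.
  cell (r,α): −0.11·log₂0.11 = 0.3503
  cell (r,β): −0.35·log₂0.35 = 0.5301
  cell (r,γ): −0.01·log₂0.01 = 0.0664
  cell (s,α): −0.01·log₂0.01 = 0.0664
  cell (s,β): −0.06·log₂0.06 = 0.2435
  cell (s,γ): −0.46·log₂0.46 = 0.5153
Sum = 1.772 bits.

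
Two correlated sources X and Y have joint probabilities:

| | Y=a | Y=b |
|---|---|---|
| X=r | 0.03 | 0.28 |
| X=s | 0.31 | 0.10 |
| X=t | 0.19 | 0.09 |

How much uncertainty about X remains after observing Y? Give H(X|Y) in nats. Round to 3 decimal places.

Marginals: p(X) = (0.3100, 0.4100, 0.2800), p(Y) = (0.5300, 0.4700).
H(X|Y) = Σ p(Y) · H(X|Y=·).
  Y=a: p=0.5300, H(X|Y=a) = 0.8440
  Y=b: p=0.4700, H(X|Y=b) = 0.9543
Weighted sum = 0.896 nats.

0.896 nats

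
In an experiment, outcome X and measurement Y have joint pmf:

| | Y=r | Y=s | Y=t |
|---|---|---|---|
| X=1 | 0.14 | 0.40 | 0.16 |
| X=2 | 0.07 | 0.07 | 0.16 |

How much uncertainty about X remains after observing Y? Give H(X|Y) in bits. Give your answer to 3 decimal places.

Marginals: p(X) = (0.7000, 0.3000), p(Y) = (0.2100, 0.4700, 0.3200).
H(X|Y) = Σ p(Y) · H(X|Y=·).
  Y=r: p=0.2100, H(X|Y=r) = 0.9183
  Y=s: p=0.4700, H(X|Y=s) = 0.6072
  Y=t: p=0.3200, H(X|Y=t) = 1.0000
Weighted sum = 0.798 bits.

0.798 bits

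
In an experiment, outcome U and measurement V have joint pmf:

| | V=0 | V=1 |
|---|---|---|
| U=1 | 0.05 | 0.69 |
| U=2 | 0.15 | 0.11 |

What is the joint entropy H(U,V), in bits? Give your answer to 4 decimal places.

1.3463 bits

H(U,V) = −Σ p(x,y)·log₂ p(x,y) over all 4 cells.
  cell (1,0): −0.05·log₂0.05 = 0.21610
  cell (1,1): −0.69·log₂0.69 = 0.36938
  cell (2,0): −0.15·log₂0.15 = 0.41054
  cell (2,1): −0.11·log₂0.11 = 0.35029
Sum = 1.3463 bits.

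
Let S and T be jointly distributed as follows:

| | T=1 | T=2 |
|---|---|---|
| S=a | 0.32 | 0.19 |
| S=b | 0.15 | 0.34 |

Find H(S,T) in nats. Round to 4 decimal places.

H(S,T) = −Σ p(x,y)·ln p(x,y) over all 4 cells.
  cell (a,1): −0.32·ln0.32 = 0.36462
  cell (a,2): −0.19·ln0.19 = 0.31554
  cell (b,1): −0.15·ln0.15 = 0.28457
  cell (b,2): −0.34·ln0.34 = 0.36680
Sum = 1.3315 nats.

1.3315 nats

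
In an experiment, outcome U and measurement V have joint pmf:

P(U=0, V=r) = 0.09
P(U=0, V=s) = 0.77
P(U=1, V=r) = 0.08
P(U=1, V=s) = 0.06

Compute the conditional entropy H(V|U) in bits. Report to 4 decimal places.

Chain rule: H(V|U) = H(U,V) − H(U).
Marginals: p(U) = (0.8600, 0.1400), p(V) = (0.1700, 0.8300).
H(U,V) = 1.1380 bits; H(U) = 0.5842 bits.
H(V|U) = 1.1380 − 0.5842 = 0.5538 bits.

0.5538 bits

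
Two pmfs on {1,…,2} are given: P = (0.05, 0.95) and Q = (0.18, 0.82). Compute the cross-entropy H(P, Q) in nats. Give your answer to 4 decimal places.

0.2743 nats

H(P,Q) = −Σ p·ln q.
  −0.05·ln(0.18) = 0.08574
  −0.95·ln(0.82) = 0.18853
H(P,Q) = 0.2743 nats.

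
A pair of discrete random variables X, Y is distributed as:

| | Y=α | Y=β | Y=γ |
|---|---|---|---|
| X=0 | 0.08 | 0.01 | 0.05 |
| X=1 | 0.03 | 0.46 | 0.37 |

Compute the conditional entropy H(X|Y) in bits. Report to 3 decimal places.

Chain rule: H(X|Y) = H(X,Y) − H(Y).
Marginals: p(X) = (0.1400, 0.8600), p(Y) = (0.1100, 0.4700, 0.4200).
H(X,Y) = 1.7719 bits; H(Y) = 1.3879 bits.
H(X|Y) = 1.7719 − 1.3879 = 0.384 bits.

0.384 bits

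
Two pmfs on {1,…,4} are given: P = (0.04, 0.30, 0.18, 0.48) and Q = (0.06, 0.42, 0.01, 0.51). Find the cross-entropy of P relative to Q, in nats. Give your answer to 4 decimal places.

H(P,Q) = −Σ p·ln q.
  −0.04·ln(0.06) = 0.11254
  −0.30·ln(0.42) = 0.26025
  −0.18·ln(0.01) = 0.82893
  −0.48·ln(0.51) = 0.32321
H(P,Q) = 1.5249 nats.

1.5249 nats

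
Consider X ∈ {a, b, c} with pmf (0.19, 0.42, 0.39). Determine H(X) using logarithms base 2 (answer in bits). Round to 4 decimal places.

H(X) = −Σ p·log₂ p.
  −(0.19)·log₂(0.19) = 0.45523
  −(0.42)·log₂(0.42) = 0.52565
  −(0.39)·log₂(0.39) = 0.52980
Sum: 0.45523 + 0.52565 + 0.52980 = 1.5107 bits.

1.5107 bits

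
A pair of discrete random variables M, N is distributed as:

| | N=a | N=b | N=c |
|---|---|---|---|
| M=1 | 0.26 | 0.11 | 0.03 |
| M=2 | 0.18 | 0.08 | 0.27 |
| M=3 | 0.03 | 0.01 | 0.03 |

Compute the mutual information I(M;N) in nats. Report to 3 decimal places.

0.113 nats

Marginals: p(M) = (0.4000, 0.5300, 0.0700), p(N) = (0.4700, 0.2000, 0.3300).
I(M;N) = Σ p(x,y)·ln[p(x,y)/(p(x)p(y))].
  (1,a): 0.26·ln(1.3830) = 0.0843
  (1,b): 0.11·ln(1.3750) = 0.0350
  (1,c): 0.03·ln(0.2273) = -0.0444
  (2,a): 0.18·ln(0.7226) = -0.0585
  (2,b): 0.08·ln(0.7547) = -0.0225
  (2,c): 0.27·ln(1.5437) = 0.1172
  (3,a): 0.03·ln(0.9119) = -0.0028
  (3,b): 0.01·ln(0.7143) = -0.0034
  (3,c): 0.03·ln(1.2987) = 0.0078
Sum = 0.113 nats.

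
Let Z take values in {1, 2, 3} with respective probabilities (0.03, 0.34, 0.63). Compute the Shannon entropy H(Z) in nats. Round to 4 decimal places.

0.7631 nats

H(Z) = −Σ p·ln p.
  −(0.03)·ln(0.03) = 0.10520
  −(0.34)·ln(0.34) = 0.36680
  −(0.63)·ln(0.63) = 0.29108
Sum: 0.10520 + 0.36680 + 0.29108 = 0.7631 nats.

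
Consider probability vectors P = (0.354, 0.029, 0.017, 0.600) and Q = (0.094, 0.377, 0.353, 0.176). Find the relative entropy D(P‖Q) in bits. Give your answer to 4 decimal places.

D(P‖Q) = Σ p·log₂(p/q).
  0.354·log₂(0.354/0.094) = 0.67721
  0.029·log₂(0.029/0.377) = -0.10731
  0.017·log₂(0.017/0.353) = -0.07439
  0.600·log₂(0.600/0.176) = 1.06163
D(P‖Q) = 1.5571 bits.

1.5571 bits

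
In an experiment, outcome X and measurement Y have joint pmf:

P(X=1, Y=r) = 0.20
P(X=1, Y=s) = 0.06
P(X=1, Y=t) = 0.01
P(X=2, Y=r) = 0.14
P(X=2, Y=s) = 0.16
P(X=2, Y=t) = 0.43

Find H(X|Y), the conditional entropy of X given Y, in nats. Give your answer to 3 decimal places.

0.407 nats

Marginals: p(X) = (0.2700, 0.7300), p(Y) = (0.3400, 0.2200, 0.4400).
H(X|Y) = Σ p(Y) · H(X|Y=·).
  Y=r: p=0.3400, H(X|Y=r) = 0.6775
  Y=s: p=0.2200, H(X|Y=s) = 0.5860
  Y=t: p=0.4400, H(X|Y=t) = 0.1085
Weighted sum = 0.407 nats.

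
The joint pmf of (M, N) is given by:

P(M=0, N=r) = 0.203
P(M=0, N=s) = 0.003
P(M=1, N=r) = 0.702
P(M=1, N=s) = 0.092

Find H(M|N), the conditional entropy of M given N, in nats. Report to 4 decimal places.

0.4951 nats

Marginals: p(M) = (0.2060, 0.7940), p(N) = (0.9050, 0.0950).
H(M|N) = Σ p(N) · H(M|N=·).
  N=r: p=0.9050, H(M|N=r) = 0.5323
  N=s: p=0.0950, H(M|N=s) = 0.1402
Weighted sum = 0.4951 nats.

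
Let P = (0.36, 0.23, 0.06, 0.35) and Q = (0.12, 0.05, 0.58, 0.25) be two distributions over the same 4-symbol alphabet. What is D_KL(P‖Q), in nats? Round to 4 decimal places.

0.7281 nats

D(P‖Q) = Σ p·ln(p/q).
  0.36·ln(0.36/0.12) = 0.39550
  0.23·ln(0.23/0.05) = 0.35099
  0.06·ln(0.06/0.58) = -0.13612
  0.35·ln(0.35/0.25) = 0.11777
D(P‖Q) = 0.7281 nats.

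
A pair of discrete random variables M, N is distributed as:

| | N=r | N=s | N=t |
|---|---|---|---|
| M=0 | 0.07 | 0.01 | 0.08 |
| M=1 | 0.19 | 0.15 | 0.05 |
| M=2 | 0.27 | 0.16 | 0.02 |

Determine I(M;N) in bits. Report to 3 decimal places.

Marginals: p(M) = (0.1600, 0.3900, 0.4500), p(N) = (0.5300, 0.3200, 0.1500).
I(M;N) = Σ p(x,y)·log₂[p(x,y)/(p(x)p(y))].
  (0,r): 0.07·log₂(0.8255) = -0.0194
  (0,s): 0.01·log₂(0.1953) = -0.0236
  (0,t): 0.08·log₂(3.3333) = 0.1390
  (1,r): 0.19·log₂(0.9192) = -0.0231
  (1,s): 0.15·log₂(1.2019) = 0.0398
  (1,t): 0.05·log₂(0.8547) = -0.0113
  (2,r): 0.27·log₂(1.1321) = 0.0483
  (2,s): 0.16·log₂(1.1111) = 0.0243
  (2,t): 0.02·log₂(0.2963) = -0.0351
Sum = 0.139 bits.

0.139 bits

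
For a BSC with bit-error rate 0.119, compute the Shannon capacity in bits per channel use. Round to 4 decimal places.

Binary symmetric channel: C = 1 − h₂(ε) where h₂ is the binary entropy function.
h₂(0.119) = −0.119·log₂0.119 − 0.881·log₂0.881 = 0.5265.
C = 1 − 0.5265 = 0.4735 bits per channel use.

0.4735 bits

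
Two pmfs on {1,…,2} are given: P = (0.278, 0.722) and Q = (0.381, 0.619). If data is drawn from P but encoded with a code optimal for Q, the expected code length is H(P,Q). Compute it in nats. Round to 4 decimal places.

H(P,Q) = −Σ p·ln q.
  −0.278·ln(0.381) = 0.26826
  −0.722·ln(0.619) = 0.34631
H(P,Q) = 0.6146 nats.

0.6146 nats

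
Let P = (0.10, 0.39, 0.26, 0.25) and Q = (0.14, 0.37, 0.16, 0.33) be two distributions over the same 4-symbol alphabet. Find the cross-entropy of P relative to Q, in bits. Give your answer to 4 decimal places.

1.9303 bits

H(P,Q) = −Σ p·log₂ q.
  −0.10·log₂(0.14) = 0.28365
  −0.39·log₂(0.37) = 0.55942
  −0.26·log₂(0.16) = 0.68740
  −0.25·log₂(0.33) = 0.39987
H(P,Q) = 1.9303 bits.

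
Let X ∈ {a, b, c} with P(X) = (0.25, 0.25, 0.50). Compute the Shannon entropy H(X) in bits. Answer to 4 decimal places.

1.5000 bits

H(X) = −Σ p·log₂ p.
  −(0.25)·log₂(0.25) = 0.50000
  −(0.25)·log₂(0.25) = 0.50000
  −(0.50)·log₂(0.50) = 0.50000
Sum: 0.50000 + 0.50000 + 0.50000 = 1.5000 bits.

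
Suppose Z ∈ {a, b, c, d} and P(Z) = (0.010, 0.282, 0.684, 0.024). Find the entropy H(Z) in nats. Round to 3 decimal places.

H(Z) = −Σ p·ln p.
  −(0.010)·ln(0.010) = 0.0461
  −(0.282)·ln(0.282) = 0.3570
  −(0.684)·ln(0.684) = 0.2598
  −(0.024)·ln(0.024) = 0.0895
Sum: 0.0461 + 0.3570 + 0.2598 + 0.0895 = 0.752 nats.

0.752 nats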